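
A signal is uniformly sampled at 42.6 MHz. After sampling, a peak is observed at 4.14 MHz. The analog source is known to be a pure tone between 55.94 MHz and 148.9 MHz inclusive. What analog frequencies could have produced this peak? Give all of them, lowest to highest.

Frequencies that alias to 4.14 MHz are k·fs ± 4.14 MHz for integer k ≥ 0.
k=0: 4.14 MHz.
k=1: 38.46 MHz, 46.74 MHz.
k=2: 81.06 MHz, 89.34 MHz.
k=3: 123.66 MHz, 131.94 MHz.
k=4: 166.26 MHz, 174.54 MHz.
Within [55.94 MHz, 148.9 MHz]: 81.06 MHz, 89.34 MHz, 123.66 MHz, 131.94 MHz.

81.06 MHz, 89.34 MHz, 123.66 MHz, 131.94 MHz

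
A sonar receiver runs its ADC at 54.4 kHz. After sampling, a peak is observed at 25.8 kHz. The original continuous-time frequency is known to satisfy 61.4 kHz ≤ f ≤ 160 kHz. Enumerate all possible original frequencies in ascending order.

80.2 kHz, 83 kHz, 134.6 kHz, 137.4 kHz

Frequencies that alias to 25.8 kHz are k·fs ± 25.8 kHz for integer k ≥ 0.
k=0: 25.8 kHz.
k=1: 28.6 kHz, 80.2 kHz.
k=2: 83 kHz, 134.6 kHz.
k=3: 137.4 kHz, 189 kHz.
k=4: 191.8 kHz, 243.4 kHz.
Within [61.4 kHz, 160 kHz]: 80.2 kHz, 83 kHz, 134.6 kHz, 137.4 kHz.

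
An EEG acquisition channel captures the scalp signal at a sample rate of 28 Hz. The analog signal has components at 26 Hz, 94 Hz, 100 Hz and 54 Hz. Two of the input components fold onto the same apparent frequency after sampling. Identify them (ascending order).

fs/2 = 14 Hz.
26 Hz > fs/2 = 14 Hz, folds to fs − 26 Hz = 2 Hz.
94 Hz mod fs = 10 Hz.
10 Hz ≤ fs/2 = 14 Hz, appears at 10 Hz.
100 Hz mod fs = 16 Hz.
16 Hz > fs/2 = 14 Hz, folds to fs − 16 Hz = 12 Hz.
54 Hz mod fs = 26 Hz.
26 Hz > fs/2 = 14 Hz, folds to fs − 26 Hz = 2 Hz.
26 Hz and 54 Hz both map to 2 Hz.

26 Hz, 54 Hz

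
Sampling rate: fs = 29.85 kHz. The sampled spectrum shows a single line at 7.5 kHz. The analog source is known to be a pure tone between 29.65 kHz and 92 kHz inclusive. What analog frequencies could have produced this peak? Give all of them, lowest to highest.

Frequencies that alias to 7.5 kHz are k·fs ± 7.5 kHz for integer k ≥ 0.
k=0: 7.5 kHz.
k=1: 22.35 kHz, 37.35 kHz.
k=2: 52.2 kHz, 67.2 kHz.
k=3: 82.05 kHz, 97.05 kHz.
k=4: 111.9 kHz, 126.9 kHz.
Within [29.65 kHz, 92 kHz]: 37.35 kHz, 52.2 kHz, 67.2 kHz, 82.05 kHz.

37.35 kHz, 52.2 kHz, 67.2 kHz, 82.05 kHz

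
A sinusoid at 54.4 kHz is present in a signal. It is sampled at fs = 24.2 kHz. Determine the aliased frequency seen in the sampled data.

6 kHz

54.4 kHz mod fs = 6 kHz.
6 kHz ≤ fs/2 = 12.1 kHz, appears at 6 kHz.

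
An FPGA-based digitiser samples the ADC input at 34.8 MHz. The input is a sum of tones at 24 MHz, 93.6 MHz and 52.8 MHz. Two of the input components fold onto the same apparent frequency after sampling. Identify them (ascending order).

fs/2 = 17.4 MHz.
24 MHz > fs/2 = 17.4 MHz, folds to fs − 24 MHz = 10.8 MHz.
93.6 MHz mod fs = 24 MHz.
24 MHz > fs/2 = 17.4 MHz, folds to fs − 24 MHz = 10.8 MHz.
52.8 MHz mod fs = 18 MHz.
18 MHz > fs/2 = 17.4 MHz, folds to fs − 18 MHz = 16.8 MHz.
24 MHz and 93.6 MHz both map to 10.8 MHz.

24 MHz, 93.6 MHz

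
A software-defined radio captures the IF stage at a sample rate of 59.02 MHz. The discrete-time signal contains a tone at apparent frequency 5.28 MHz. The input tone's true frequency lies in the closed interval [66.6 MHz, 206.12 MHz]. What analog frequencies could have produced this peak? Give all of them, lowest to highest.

Frequencies that alias to 5.28 MHz are k·fs ± 5.28 MHz for integer k ≥ 0.
k=0: 5.28 MHz.
k=1: 53.74 MHz, 64.3 MHz.
k=2: 112.76 MHz, 123.32 MHz.
k=3: 171.78 MHz, 182.34 MHz.
k=4: 230.8 MHz, 241.36 MHz.
Within [66.6 MHz, 206.12 MHz]: 112.76 MHz, 123.32 MHz, 171.78 MHz, 182.34 MHz.

112.76 MHz, 123.32 MHz, 171.78 MHz, 182.34 MHz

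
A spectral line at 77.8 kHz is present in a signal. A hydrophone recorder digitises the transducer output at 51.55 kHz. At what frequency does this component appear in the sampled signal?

77.8 kHz mod fs = 26.25 kHz.
26.25 kHz > fs/2 = 25.775 kHz, folds to fs − 26.25 kHz = 25.3 kHz.

25.3 kHz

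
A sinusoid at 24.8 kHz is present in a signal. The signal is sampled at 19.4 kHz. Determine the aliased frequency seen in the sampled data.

5.4 kHz

24.8 kHz mod fs = 5.4 kHz.
5.4 kHz ≤ fs/2 = 9.7 kHz, appears at 5.4 kHz.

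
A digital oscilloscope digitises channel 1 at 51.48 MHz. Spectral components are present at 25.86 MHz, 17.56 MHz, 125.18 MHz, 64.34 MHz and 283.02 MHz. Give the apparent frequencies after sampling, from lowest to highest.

fs/2 = 25.74 MHz.
25.86 MHz > fs/2 = 25.74 MHz, folds to fs − 25.86 MHz = 25.62 MHz.
17.56 MHz ≤ fs/2 = 25.74 MHz, passes unchanged.
125.18 MHz mod fs = 22.22 MHz.
22.22 MHz ≤ fs/2 = 25.74 MHz, appears at 22.22 MHz.
64.34 MHz mod fs = 12.86 MHz.
12.86 MHz ≤ fs/2 = 25.74 MHz, appears at 12.86 MHz.
283.02 MHz mod fs = 25.62 MHz.
25.62 MHz ≤ fs/2 = 25.74 MHz, appears at 25.62 MHz.
Distinct values: {12.86 MHz, 17.56 MHz, 22.22 MHz, 25.62 MHz}.

12.86 MHz, 17.56 MHz, 22.22 MHz, 25.62 MHz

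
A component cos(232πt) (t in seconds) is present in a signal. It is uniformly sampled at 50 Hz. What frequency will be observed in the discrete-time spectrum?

16 Hz

ω = 232π rad/s → f = ω/(2π) = 116 Hz.
116 Hz mod fs = 16 Hz.
16 Hz ≤ fs/2 = 25 Hz, appears at 16 Hz.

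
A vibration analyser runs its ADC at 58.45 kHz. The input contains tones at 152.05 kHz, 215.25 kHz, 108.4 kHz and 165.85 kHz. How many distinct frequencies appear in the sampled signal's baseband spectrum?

fs/2 = 29.225 kHz.
152.05 kHz mod fs = 35.15 kHz.
35.15 kHz > fs/2 = 29.225 kHz, folds to fs − 35.15 kHz = 23.3 kHz.
215.25 kHz mod fs = 39.9 kHz.
39.9 kHz > fs/2 = 29.225 kHz, folds to fs − 39.9 kHz = 18.55 kHz.
108.4 kHz mod fs = 49.95 kHz.
49.95 kHz > fs/2 = 29.225 kHz, folds to fs − 49.95 kHz = 8.5 kHz.
165.85 kHz mod fs = 48.95 kHz.
48.95 kHz > fs/2 = 29.225 kHz, folds to fs − 48.95 kHz = 9.5 kHz.
Distinct values: {8.5 kHz, 9.5 kHz, 18.55 kHz, 23.3 kHz} → 4.

4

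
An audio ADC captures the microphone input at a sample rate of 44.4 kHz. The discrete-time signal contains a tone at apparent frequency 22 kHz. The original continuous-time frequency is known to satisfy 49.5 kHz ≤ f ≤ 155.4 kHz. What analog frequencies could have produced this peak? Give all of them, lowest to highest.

Frequencies that alias to 22 kHz are k·fs ± 22 kHz for integer k ≥ 0.
k=0: 22 kHz.
k=1: 22.4 kHz, 66.4 kHz.
k=2: 66.8 kHz, 110.8 kHz.
k=3: 111.2 kHz, 155.2 kHz.
k=4: 155.6 kHz, 199.6 kHz.
Within [49.5 kHz, 155.4 kHz]: 66.4 kHz, 66.8 kHz, 110.8 kHz, 111.2 kHz, 155.2 kHz.

66.4 kHz, 66.8 kHz, 110.8 kHz, 111.2 kHz, 155.2 kHz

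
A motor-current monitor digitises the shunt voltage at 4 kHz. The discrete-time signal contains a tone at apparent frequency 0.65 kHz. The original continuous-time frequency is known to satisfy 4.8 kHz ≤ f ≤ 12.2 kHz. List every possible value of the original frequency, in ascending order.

Frequencies that alias to 0.65 kHz are k·fs ± 0.65 kHz for integer k ≥ 0.
k=0: 0.65 kHz.
k=1: 3.35 kHz, 4.65 kHz.
k=2: 7.35 kHz, 8.65 kHz.
k=3: 11.35 kHz, 12.65 kHz.
k=4: 15.35 kHz, 16.65 kHz.
Within [4.8 kHz, 12.2 kHz]: 7.35 kHz, 8.65 kHz, 11.35 kHz.

7.35 kHz, 8.65 kHz, 11.35 kHz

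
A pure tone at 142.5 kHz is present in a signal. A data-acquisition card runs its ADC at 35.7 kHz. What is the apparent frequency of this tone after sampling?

142.5 kHz mod fs = 35.4 kHz.
35.4 kHz > fs/2 = 17.85 kHz, folds to fs − 35.4 kHz = 0.3 kHz.

0.3 kHz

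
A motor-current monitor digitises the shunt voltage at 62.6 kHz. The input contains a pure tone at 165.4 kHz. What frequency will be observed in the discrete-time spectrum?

165.4 kHz mod fs = 40.2 kHz.
40.2 kHz > fs/2 = 31.3 kHz, folds to fs − 40.2 kHz = 22.4 kHz.

22.4 kHz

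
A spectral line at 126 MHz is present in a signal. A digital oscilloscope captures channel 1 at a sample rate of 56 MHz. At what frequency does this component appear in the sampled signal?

126 MHz mod fs = 14 MHz.
14 MHz ≤ fs/2 = 28 MHz, appears at 14 MHz.

14 MHz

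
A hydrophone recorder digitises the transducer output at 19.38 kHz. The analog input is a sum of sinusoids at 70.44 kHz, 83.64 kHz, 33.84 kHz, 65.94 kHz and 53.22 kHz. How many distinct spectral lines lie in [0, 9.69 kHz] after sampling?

fs/2 = 9.69 kHz.
70.44 kHz mod fs = 12.3 kHz.
12.3 kHz > fs/2 = 9.69 kHz, folds to fs − 12.3 kHz = 7.08 kHz.
83.64 kHz mod fs = 6.12 kHz.
6.12 kHz ≤ fs/2 = 9.69 kHz, appears at 6.12 kHz.
33.84 kHz mod fs = 14.46 kHz.
14.46 kHz > fs/2 = 9.69 kHz, folds to fs − 14.46 kHz = 4.92 kHz.
65.94 kHz mod fs = 7.8 kHz.
7.8 kHz ≤ fs/2 = 9.69 kHz, appears at 7.8 kHz.
53.22 kHz mod fs = 14.46 kHz.
14.46 kHz > fs/2 = 9.69 kHz, folds to fs − 14.46 kHz = 4.92 kHz.
Distinct values: {4.92 kHz, 6.12 kHz, 7.08 kHz, 7.8 kHz} → 4.

4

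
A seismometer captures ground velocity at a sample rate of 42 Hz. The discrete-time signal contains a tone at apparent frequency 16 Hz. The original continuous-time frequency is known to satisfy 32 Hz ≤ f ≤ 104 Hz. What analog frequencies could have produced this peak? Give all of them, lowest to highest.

Frequencies that alias to 16 Hz are k·fs ± 16 Hz for integer k ≥ 0.
k=0: 16 Hz.
k=1: 26 Hz, 58 Hz.
k=2: 68 Hz, 100 Hz.
k=3: 110 Hz, 142 Hz.
Within [32 Hz, 104 Hz]: 58 Hz, 68 Hz, 100 Hz.

58 Hz, 68 Hz, 100 Hz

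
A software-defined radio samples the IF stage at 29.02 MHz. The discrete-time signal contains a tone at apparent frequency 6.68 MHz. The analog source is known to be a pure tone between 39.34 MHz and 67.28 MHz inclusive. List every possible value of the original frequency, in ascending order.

51.36 MHz, 64.72 MHz

Frequencies that alias to 6.68 MHz are k·fs ± 6.68 MHz for integer k ≥ 0.
k=0: 6.68 MHz.
k=1: 22.34 MHz, 35.7 MHz.
k=2: 51.36 MHz, 64.72 MHz.
k=3: 80.38 MHz, 93.74 MHz.
Within [39.34 MHz, 67.28 MHz]: 51.36 MHz, 64.72 MHz.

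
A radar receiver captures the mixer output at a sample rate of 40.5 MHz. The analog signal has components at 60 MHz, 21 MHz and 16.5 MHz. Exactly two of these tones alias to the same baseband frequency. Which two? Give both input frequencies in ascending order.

fs/2 = 20.25 MHz.
60 MHz mod fs = 19.5 MHz.
19.5 MHz ≤ fs/2 = 20.25 MHz, appears at 19.5 MHz.
21 MHz > fs/2 = 20.25 MHz, folds to fs − 21 MHz = 19.5 MHz.
16.5 MHz ≤ fs/2 = 20.25 MHz, passes unchanged.
21 MHz and 60 MHz both map to 19.5 MHz.

21 MHz, 60 MHz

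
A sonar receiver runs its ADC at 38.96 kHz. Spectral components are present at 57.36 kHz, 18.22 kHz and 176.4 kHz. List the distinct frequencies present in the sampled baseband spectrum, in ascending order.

fs/2 = 19.48 kHz.
57.36 kHz mod fs = 18.4 kHz.
18.4 kHz ≤ fs/2 = 19.48 kHz, appears at 18.4 kHz.
18.22 kHz ≤ fs/2 = 19.48 kHz, passes unchanged.
176.4 kHz mod fs = 20.56 kHz.
20.56 kHz > fs/2 = 19.48 kHz, folds to fs − 20.56 kHz = 18.4 kHz.
Distinct values: {18.22 kHz, 18.4 kHz}.

18.22 kHz, 18.4 kHz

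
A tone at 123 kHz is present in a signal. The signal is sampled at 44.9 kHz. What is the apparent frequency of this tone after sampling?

11.7 kHz

123 kHz mod fs = 33.2 kHz.
33.2 kHz > fs/2 = 22.45 kHz, folds to fs − 33.2 kHz = 11.7 kHz.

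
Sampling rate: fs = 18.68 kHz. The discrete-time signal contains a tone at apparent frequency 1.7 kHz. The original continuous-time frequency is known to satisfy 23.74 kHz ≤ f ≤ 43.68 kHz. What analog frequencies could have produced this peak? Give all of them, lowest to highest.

Frequencies that alias to 1.7 kHz are k·fs ± 1.7 kHz for integer k ≥ 0.
k=0: 1.7 kHz.
k=1: 16.98 kHz, 20.38 kHz.
k=2: 35.66 kHz, 39.06 kHz.
k=3: 54.34 kHz, 57.74 kHz.
Within [23.74 kHz, 43.68 kHz]: 35.66 kHz, 39.06 kHz.

35.66 kHz, 39.06 kHz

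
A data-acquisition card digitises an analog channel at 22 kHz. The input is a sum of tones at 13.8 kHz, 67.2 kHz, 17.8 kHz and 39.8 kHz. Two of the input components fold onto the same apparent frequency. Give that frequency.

fs/2 = 11 kHz.
13.8 kHz > fs/2 = 11 kHz, folds to fs − 13.8 kHz = 8.2 kHz.
67.2 kHz mod fs = 1.2 kHz.
1.2 kHz ≤ fs/2 = 11 kHz, appears at 1.2 kHz.
17.8 kHz > fs/2 = 11 kHz, folds to fs − 17.8 kHz = 4.2 kHz.
39.8 kHz mod fs = 17.8 kHz.
17.8 kHz > fs/2 = 11 kHz, folds to fs − 17.8 kHz = 4.2 kHz.
17.8 kHz and 39.8 kHz both map to 4.2 kHz.

4.2 kHz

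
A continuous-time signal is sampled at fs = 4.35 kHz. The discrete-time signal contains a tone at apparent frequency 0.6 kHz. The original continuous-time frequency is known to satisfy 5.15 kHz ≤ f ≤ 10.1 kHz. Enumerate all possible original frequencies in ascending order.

8.1 kHz, 9.3 kHz

Frequencies that alias to 0.6 kHz are k·fs ± 0.6 kHz for integer k ≥ 0.
k=0: 0.6 kHz.
k=1: 3.75 kHz, 4.95 kHz.
k=2: 8.1 kHz, 9.3 kHz.
k=3: 12.45 kHz, 13.65 kHz.
Within [5.15 kHz, 10.1 kHz]: 8.1 kHz, 9.3 kHz.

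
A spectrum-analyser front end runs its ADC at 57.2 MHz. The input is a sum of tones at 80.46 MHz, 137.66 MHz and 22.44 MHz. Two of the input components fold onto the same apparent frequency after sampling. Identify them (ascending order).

fs/2 = 28.6 MHz.
80.46 MHz mod fs = 23.26 MHz.
23.26 MHz ≤ fs/2 = 28.6 MHz, appears at 23.26 MHz.
137.66 MHz mod fs = 23.26 MHz.
23.26 MHz ≤ fs/2 = 28.6 MHz, appears at 23.26 MHz.
22.44 MHz ≤ fs/2 = 28.6 MHz, passes unchanged.
80.46 MHz and 137.66 MHz both map to 23.26 MHz.

80.46 MHz, 137.66 MHz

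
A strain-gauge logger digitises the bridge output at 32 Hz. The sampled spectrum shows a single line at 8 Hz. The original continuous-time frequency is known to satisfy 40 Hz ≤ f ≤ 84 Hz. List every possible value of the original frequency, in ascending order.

40 Hz, 56 Hz, 72 Hz

Frequencies that alias to 8 Hz are k·fs ± 8 Hz for integer k ≥ 0.
k=0: 8 Hz.
k=1: 24 Hz, 40 Hz.
k=2: 56 Hz, 72 Hz.
k=3: 88 Hz, 104 Hz.
Within [40 Hz, 84 Hz]: 40 Hz, 56 Hz, 72 Hz.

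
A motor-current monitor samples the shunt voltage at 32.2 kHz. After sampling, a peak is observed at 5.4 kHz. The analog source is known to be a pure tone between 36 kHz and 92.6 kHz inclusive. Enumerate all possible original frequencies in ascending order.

37.6 kHz, 59 kHz, 69.8 kHz, 91.2 kHz

Frequencies that alias to 5.4 kHz are k·fs ± 5.4 kHz for integer k ≥ 0.
k=0: 5.4 kHz.
k=1: 26.8 kHz, 37.6 kHz.
k=2: 59 kHz, 69.8 kHz.
k=3: 91.2 kHz, 102 kHz.
k=4: 123.4 kHz, 134.2 kHz.
Within [36 kHz, 92.6 kHz]: 37.6 kHz, 59 kHz, 69.8 kHz, 91.2 kHz.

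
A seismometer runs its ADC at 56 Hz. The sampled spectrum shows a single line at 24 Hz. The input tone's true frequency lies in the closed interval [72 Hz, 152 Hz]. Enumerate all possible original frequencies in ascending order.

80 Hz, 88 Hz, 136 Hz, 144 Hz

Frequencies that alias to 24 Hz are k·fs ± 24 Hz for integer k ≥ 0.
k=0: 24 Hz.
k=1: 32 Hz, 80 Hz.
k=2: 88 Hz, 136 Hz.
k=3: 144 Hz, 192 Hz.
k=4: 200 Hz, 248 Hz.
Within [72 Hz, 152 Hz]: 80 Hz, 88 Hz, 136 Hz, 144 Hz.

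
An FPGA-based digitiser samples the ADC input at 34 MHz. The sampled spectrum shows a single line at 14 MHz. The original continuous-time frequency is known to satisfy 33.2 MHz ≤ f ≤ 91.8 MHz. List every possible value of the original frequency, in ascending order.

48 MHz, 54 MHz, 82 MHz, 88 MHz

Frequencies that alias to 14 MHz are k·fs ± 14 MHz for integer k ≥ 0.
k=0: 14 MHz.
k=1: 20 MHz, 48 MHz.
k=2: 54 MHz, 82 MHz.
k=3: 88 MHz, 116 MHz.
k=4: 122 MHz, 150 MHz.
Within [33.2 MHz, 91.8 MHz]: 48 MHz, 54 MHz, 82 MHz, 88 MHz.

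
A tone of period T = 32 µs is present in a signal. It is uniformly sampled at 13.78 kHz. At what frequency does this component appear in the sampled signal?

T = 32 µs → f = 1/T = 31.25 kHz.
31.25 kHz mod fs = 3.69 kHz.
3.69 kHz ≤ fs/2 = 6.89 kHz, appears at 3.69 kHz.

3.69 kHz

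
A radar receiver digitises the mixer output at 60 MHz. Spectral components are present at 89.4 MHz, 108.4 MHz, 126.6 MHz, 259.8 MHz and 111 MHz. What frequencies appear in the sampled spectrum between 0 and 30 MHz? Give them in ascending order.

6.6 MHz, 9 MHz, 11.6 MHz, 19.8 MHz, 29.4 MHz

fs/2 = 30 MHz.
89.4 MHz mod fs = 29.4 MHz.
29.4 MHz ≤ fs/2 = 30 MHz, appears at 29.4 MHz.
108.4 MHz mod fs = 48.4 MHz.
48.4 MHz > fs/2 = 30 MHz, folds to fs − 48.4 MHz = 11.6 MHz.
126.6 MHz mod fs = 6.6 MHz.
6.6 MHz ≤ fs/2 = 30 MHz, appears at 6.6 MHz.
259.8 MHz mod fs = 19.8 MHz.
19.8 MHz ≤ fs/2 = 30 MHz, appears at 19.8 MHz.
111 MHz mod fs = 51 MHz.
51 MHz > fs/2 = 30 MHz, folds to fs − 51 MHz = 9 MHz.
Distinct values: {6.6 MHz, 9 MHz, 11.6 MHz, 19.8 MHz, 29.4 MHz}.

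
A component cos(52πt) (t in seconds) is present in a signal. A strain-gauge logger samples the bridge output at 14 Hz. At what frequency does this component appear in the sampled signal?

ω = 52π rad/s → f = ω/(2π) = 26 Hz.
26 Hz mod fs = 12 Hz.
12 Hz > fs/2 = 7 Hz, folds to fs − 12 Hz = 2 Hz.

2 Hz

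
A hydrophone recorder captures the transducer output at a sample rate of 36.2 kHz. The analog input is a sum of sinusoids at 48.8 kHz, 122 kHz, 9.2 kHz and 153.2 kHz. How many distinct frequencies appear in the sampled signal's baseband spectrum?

4

fs/2 = 18.1 kHz.
48.8 kHz mod fs = 12.6 kHz.
12.6 kHz ≤ fs/2 = 18.1 kHz, appears at 12.6 kHz.
122 kHz mod fs = 13.4 kHz.
13.4 kHz ≤ fs/2 = 18.1 kHz, appears at 13.4 kHz.
9.2 kHz ≤ fs/2 = 18.1 kHz, passes unchanged.
153.2 kHz mod fs = 8.4 kHz.
8.4 kHz ≤ fs/2 = 18.1 kHz, appears at 8.4 kHz.
Distinct values: {8.4 kHz, 9.2 kHz, 12.6 kHz, 13.4 kHz} → 4.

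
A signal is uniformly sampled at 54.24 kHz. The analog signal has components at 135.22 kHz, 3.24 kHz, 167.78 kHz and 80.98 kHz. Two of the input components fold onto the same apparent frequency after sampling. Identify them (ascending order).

80.98 kHz, 135.22 kHz

fs/2 = 27.12 kHz.
135.22 kHz mod fs = 26.74 kHz.
26.74 kHz ≤ fs/2 = 27.12 kHz, appears at 26.74 kHz.
3.24 kHz ≤ fs/2 = 27.12 kHz, passes unchanged.
167.78 kHz mod fs = 5.06 kHz.
5.06 kHz ≤ fs/2 = 27.12 kHz, appears at 5.06 kHz.
80.98 kHz mod fs = 26.74 kHz.
26.74 kHz ≤ fs/2 = 27.12 kHz, appears at 26.74 kHz.
80.98 kHz and 135.22 kHz both map to 26.74 kHz.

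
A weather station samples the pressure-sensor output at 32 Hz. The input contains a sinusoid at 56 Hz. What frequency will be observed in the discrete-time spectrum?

56 Hz mod fs = 24 Hz.
24 Hz > fs/2 = 16 Hz, folds to fs − 24 Hz = 8 Hz.

8 Hz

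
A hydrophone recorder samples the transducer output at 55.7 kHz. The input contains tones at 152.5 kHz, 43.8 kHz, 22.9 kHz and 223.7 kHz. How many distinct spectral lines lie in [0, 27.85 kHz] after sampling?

fs/2 = 27.85 kHz.
152.5 kHz mod fs = 41.1 kHz.
41.1 kHz > fs/2 = 27.85 kHz, folds to fs − 41.1 kHz = 14.6 kHz.
43.8 kHz > fs/2 = 27.85 kHz, folds to fs − 43.8 kHz = 11.9 kHz.
22.9 kHz ≤ fs/2 = 27.85 kHz, passes unchanged.
223.7 kHz mod fs = 0.9 kHz.
0.9 kHz ≤ fs/2 = 27.85 kHz, appears at 0.9 kHz.
Distinct values: {0.9 kHz, 11.9 kHz, 14.6 kHz, 22.9 kHz} → 4.

4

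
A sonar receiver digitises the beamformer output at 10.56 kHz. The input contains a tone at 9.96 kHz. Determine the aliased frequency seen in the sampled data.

0.6 kHz

9.96 kHz > fs/2 = 5.28 kHz, folds to fs − 9.96 kHz = 0.6 kHz.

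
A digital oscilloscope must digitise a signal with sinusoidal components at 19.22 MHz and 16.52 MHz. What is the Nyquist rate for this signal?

38.44 MHz

Highest-frequency component: 19.22 MHz.
Nyquist rate = 2 × 19.22 MHz = 38.44 MHz.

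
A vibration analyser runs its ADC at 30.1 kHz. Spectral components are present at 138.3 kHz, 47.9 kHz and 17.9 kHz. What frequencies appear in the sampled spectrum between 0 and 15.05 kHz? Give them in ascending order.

12.2 kHz, 12.3 kHz

fs/2 = 15.05 kHz.
138.3 kHz mod fs = 17.9 kHz.
17.9 kHz > fs/2 = 15.05 kHz, folds to fs − 17.9 kHz = 12.2 kHz.
47.9 kHz mod fs = 17.8 kHz.
17.8 kHz > fs/2 = 15.05 kHz, folds to fs − 17.8 kHz = 12.3 kHz.
17.9 kHz > fs/2 = 15.05 kHz, folds to fs − 17.9 kHz = 12.2 kHz.
Distinct values: {12.2 kHz, 12.3 kHz}.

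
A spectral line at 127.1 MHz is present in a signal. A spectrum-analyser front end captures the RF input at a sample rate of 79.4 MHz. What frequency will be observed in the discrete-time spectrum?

127.1 MHz mod fs = 47.7 MHz.
47.7 MHz > fs/2 = 39.7 MHz, folds to fs − 47.7 MHz = 31.7 MHz.

31.7 MHz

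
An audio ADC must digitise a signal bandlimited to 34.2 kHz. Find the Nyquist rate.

Nyquist rate = 2 × 34.2 kHz = 68.4 kHz.

68.4 kHz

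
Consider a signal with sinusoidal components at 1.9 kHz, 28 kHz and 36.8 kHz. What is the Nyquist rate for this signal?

73.6 kHz

Highest-frequency component: 36.8 kHz.
Nyquist rate = 2 × 36.8 kHz = 73.6 kHz.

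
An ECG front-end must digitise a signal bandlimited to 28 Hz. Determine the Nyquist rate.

56 Hz

Nyquist rate = 2 × 28 Hz = 56 Hz.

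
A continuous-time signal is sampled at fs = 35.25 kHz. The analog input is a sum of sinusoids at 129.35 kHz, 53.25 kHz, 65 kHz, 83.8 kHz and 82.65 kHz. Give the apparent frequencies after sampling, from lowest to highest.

5.5 kHz, 11.65 kHz, 12.15 kHz, 13.3 kHz, 17.25 kHz

fs/2 = 17.625 kHz.
129.35 kHz mod fs = 23.6 kHz.
23.6 kHz > fs/2 = 17.625 kHz, folds to fs − 23.6 kHz = 11.65 kHz.
53.25 kHz mod fs = 18 kHz.
18 kHz > fs/2 = 17.625 kHz, folds to fs − 18 kHz = 17.25 kHz.
65 kHz mod fs = 29.75 kHz.
29.75 kHz > fs/2 = 17.625 kHz, folds to fs − 29.75 kHz = 5.5 kHz.
83.8 kHz mod fs = 13.3 kHz.
13.3 kHz ≤ fs/2 = 17.625 kHz, appears at 13.3 kHz.
82.65 kHz mod fs = 12.15 kHz.
12.15 kHz ≤ fs/2 = 17.625 kHz, appears at 12.15 kHz.
Distinct values: {5.5 kHz, 11.65 kHz, 12.15 kHz, 13.3 kHz, 17.25 kHz}.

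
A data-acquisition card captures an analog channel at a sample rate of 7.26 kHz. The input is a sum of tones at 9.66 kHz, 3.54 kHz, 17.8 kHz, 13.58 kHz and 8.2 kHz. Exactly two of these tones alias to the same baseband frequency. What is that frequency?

fs/2 = 3.63 kHz.
9.66 kHz mod fs = 2.4 kHz.
2.4 kHz ≤ fs/2 = 3.63 kHz, appears at 2.4 kHz.
3.54 kHz ≤ fs/2 = 3.63 kHz, passes unchanged.
17.8 kHz mod fs = 3.28 kHz.
3.28 kHz ≤ fs/2 = 3.63 kHz, appears at 3.28 kHz.
13.58 kHz mod fs = 6.32 kHz.
6.32 kHz > fs/2 = 3.63 kHz, folds to fs − 6.32 kHz = 0.94 kHz.
8.2 kHz mod fs = 0.94 kHz.
0.94 kHz ≤ fs/2 = 3.63 kHz, appears at 0.94 kHz.
8.2 kHz and 13.58 kHz both map to 0.94 kHz.

0.94 kHz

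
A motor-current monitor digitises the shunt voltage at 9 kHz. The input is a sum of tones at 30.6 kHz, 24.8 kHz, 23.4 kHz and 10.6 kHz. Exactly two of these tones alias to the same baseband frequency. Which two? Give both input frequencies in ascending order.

fs/2 = 4.5 kHz.
30.6 kHz mod fs = 3.6 kHz.
3.6 kHz ≤ fs/2 = 4.5 kHz, appears at 3.6 kHz.
24.8 kHz mod fs = 6.8 kHz.
6.8 kHz > fs/2 = 4.5 kHz, folds to fs − 6.8 kHz = 2.2 kHz.
23.4 kHz mod fs = 5.4 kHz.
5.4 kHz > fs/2 = 4.5 kHz, folds to fs − 5.4 kHz = 3.6 kHz.
10.6 kHz mod fs = 1.6 kHz.
1.6 kHz ≤ fs/2 = 4.5 kHz, appears at 1.6 kHz.
23.4 kHz and 30.6 kHz both map to 3.6 kHz.

23.4 kHz, 30.6 kHz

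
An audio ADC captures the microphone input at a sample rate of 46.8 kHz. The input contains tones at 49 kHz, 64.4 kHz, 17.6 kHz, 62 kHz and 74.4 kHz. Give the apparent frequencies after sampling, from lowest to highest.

fs/2 = 23.4 kHz.
49 kHz mod fs = 2.2 kHz.
2.2 kHz ≤ fs/2 = 23.4 kHz, appears at 2.2 kHz.
64.4 kHz mod fs = 17.6 kHz.
17.6 kHz ≤ fs/2 = 23.4 kHz, appears at 17.6 kHz.
17.6 kHz ≤ fs/2 = 23.4 kHz, passes unchanged.
62 kHz mod fs = 15.2 kHz.
15.2 kHz ≤ fs/2 = 23.4 kHz, appears at 15.2 kHz.
74.4 kHz mod fs = 27.6 kHz.
27.6 kHz > fs/2 = 23.4 kHz, folds to fs − 27.6 kHz = 19.2 kHz.
Distinct values: {2.2 kHz, 15.2 kHz, 17.6 kHz, 19.2 kHz}.

2.2 kHz, 15.2 kHz, 17.6 kHz, 19.2 kHz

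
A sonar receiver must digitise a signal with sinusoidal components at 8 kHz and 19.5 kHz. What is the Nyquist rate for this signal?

Highest-frequency component: 19.5 kHz.
Nyquist rate = 2 × 19.5 kHz = 39 kHz.

39 kHz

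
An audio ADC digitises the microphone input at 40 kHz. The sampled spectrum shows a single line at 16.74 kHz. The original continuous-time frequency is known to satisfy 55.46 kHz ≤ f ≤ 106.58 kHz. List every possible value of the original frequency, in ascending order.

56.74 kHz, 63.26 kHz, 96.74 kHz, 103.26 kHz

Frequencies that alias to 16.74 kHz are k·fs ± 16.74 kHz for integer k ≥ 0.
k=0: 16.74 kHz.
k=1: 23.26 kHz, 56.74 kHz.
k=2: 63.26 kHz, 96.74 kHz.
k=3: 103.26 kHz, 136.74 kHz.
k=4: 143.26 kHz, 176.74 kHz.
Within [55.46 kHz, 106.58 kHz]: 56.74 kHz, 63.26 kHz, 96.74 kHz, 103.26 kHz.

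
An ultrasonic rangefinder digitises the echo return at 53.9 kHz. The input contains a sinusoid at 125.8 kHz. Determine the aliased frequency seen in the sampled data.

18 kHz

125.8 kHz mod fs = 18 kHz.
18 kHz ≤ fs/2 = 26.95 kHz, appears at 18 kHz.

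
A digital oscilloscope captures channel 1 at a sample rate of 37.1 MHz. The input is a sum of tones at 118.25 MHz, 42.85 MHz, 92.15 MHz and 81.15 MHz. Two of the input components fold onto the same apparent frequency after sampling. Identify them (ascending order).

fs/2 = 18.55 MHz.
118.25 MHz mod fs = 6.95 MHz.
6.95 MHz ≤ fs/2 = 18.55 MHz, appears at 6.95 MHz.
42.85 MHz mod fs = 5.75 MHz.
5.75 MHz ≤ fs/2 = 18.55 MHz, appears at 5.75 MHz.
92.15 MHz mod fs = 17.95 MHz.
17.95 MHz ≤ fs/2 = 18.55 MHz, appears at 17.95 MHz.
81.15 MHz mod fs = 6.95 MHz.
6.95 MHz ≤ fs/2 = 18.55 MHz, appears at 6.95 MHz.
81.15 MHz and 118.25 MHz both map to 6.95 MHz.

81.15 MHz, 118.25 MHz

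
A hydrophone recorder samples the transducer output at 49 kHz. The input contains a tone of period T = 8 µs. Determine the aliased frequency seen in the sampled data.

22 kHz

T = 8 µs → f = 1/T = 125 kHz.
125 kHz mod fs = 27 kHz.
27 kHz > fs/2 = 24.5 kHz, folds to fs − 27 kHz = 22 kHz.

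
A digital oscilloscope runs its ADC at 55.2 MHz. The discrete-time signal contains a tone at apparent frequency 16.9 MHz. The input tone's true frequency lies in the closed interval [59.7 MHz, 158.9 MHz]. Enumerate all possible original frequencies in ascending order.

72.1 MHz, 93.5 MHz, 127.3 MHz, 148.7 MHz

Frequencies that alias to 16.9 MHz are k·fs ± 16.9 MHz for integer k ≥ 0.
k=0: 16.9 MHz.
k=1: 38.3 MHz, 72.1 MHz.
k=2: 93.5 MHz, 127.3 MHz.
k=3: 148.7 MHz, 182.5 MHz.
k=4: 203.9 MHz, 237.7 MHz.
Within [59.7 MHz, 158.9 MHz]: 72.1 MHz, 93.5 MHz, 127.3 MHz, 148.7 MHz.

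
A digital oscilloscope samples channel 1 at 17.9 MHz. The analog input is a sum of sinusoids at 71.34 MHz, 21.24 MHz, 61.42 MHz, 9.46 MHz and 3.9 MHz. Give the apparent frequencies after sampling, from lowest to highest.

0.26 MHz, 3.34 MHz, 3.9 MHz, 7.72 MHz, 8.44 MHz

fs/2 = 8.95 MHz.
71.34 MHz mod fs = 17.64 MHz.
17.64 MHz > fs/2 = 8.95 MHz, folds to fs − 17.64 MHz = 0.26 MHz.
21.24 MHz mod fs = 3.34 MHz.
3.34 MHz ≤ fs/2 = 8.95 MHz, appears at 3.34 MHz.
61.42 MHz mod fs = 7.72 MHz.
7.72 MHz ≤ fs/2 = 8.95 MHz, appears at 7.72 MHz.
9.46 MHz > fs/2 = 8.95 MHz, folds to fs − 9.46 MHz = 8.44 MHz.
3.9 MHz ≤ fs/2 = 8.95 MHz, passes unchanged.
Distinct values: {0.26 MHz, 3.34 MHz, 3.9 MHz, 7.72 MHz, 8.44 MHz}.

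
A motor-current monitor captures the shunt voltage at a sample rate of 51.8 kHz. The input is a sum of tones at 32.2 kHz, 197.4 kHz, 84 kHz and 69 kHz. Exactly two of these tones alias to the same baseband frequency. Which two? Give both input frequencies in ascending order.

32.2 kHz, 84 kHz

fs/2 = 25.9 kHz.
32.2 kHz > fs/2 = 25.9 kHz, folds to fs − 32.2 kHz = 19.6 kHz.
197.4 kHz mod fs = 42 kHz.
42 kHz > fs/2 = 25.9 kHz, folds to fs − 42 kHz = 9.8 kHz.
84 kHz mod fs = 32.2 kHz.
32.2 kHz > fs/2 = 25.9 kHz, folds to fs − 32.2 kHz = 19.6 kHz.
69 kHz mod fs = 17.2 kHz.
17.2 kHz ≤ fs/2 = 25.9 kHz, appears at 17.2 kHz.
32.2 kHz and 84 kHz both map to 19.6 kHz.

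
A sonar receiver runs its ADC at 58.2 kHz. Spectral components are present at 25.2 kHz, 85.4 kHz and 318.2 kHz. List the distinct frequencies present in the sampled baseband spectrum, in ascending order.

fs/2 = 29.1 kHz.
25.2 kHz ≤ fs/2 = 29.1 kHz, passes unchanged.
85.4 kHz mod fs = 27.2 kHz.
27.2 kHz ≤ fs/2 = 29.1 kHz, appears at 27.2 kHz.
318.2 kHz mod fs = 27.2 kHz.
27.2 kHz ≤ fs/2 = 29.1 kHz, appears at 27.2 kHz.
Distinct values: {25.2 kHz, 27.2 kHz}.

25.2 kHz, 27.2 kHz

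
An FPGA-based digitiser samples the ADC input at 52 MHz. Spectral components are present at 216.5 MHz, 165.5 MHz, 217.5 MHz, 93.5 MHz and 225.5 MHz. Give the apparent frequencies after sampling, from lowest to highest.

8.5 MHz, 9.5 MHz, 10.5 MHz, 17.5 MHz

fs/2 = 26 MHz.
216.5 MHz mod fs = 8.5 MHz.
8.5 MHz ≤ fs/2 = 26 MHz, appears at 8.5 MHz.
165.5 MHz mod fs = 9.5 MHz.
9.5 MHz ≤ fs/2 = 26 MHz, appears at 9.5 MHz.
217.5 MHz mod fs = 9.5 MHz.
9.5 MHz ≤ fs/2 = 26 MHz, appears at 9.5 MHz.
93.5 MHz mod fs = 41.5 MHz.
41.5 MHz > fs/2 = 26 MHz, folds to fs − 41.5 MHz = 10.5 MHz.
225.5 MHz mod fs = 17.5 MHz.
17.5 MHz ≤ fs/2 = 26 MHz, appears at 17.5 MHz.
Distinct values: {8.5 MHz, 9.5 MHz, 10.5 MHz, 17.5 MHz}.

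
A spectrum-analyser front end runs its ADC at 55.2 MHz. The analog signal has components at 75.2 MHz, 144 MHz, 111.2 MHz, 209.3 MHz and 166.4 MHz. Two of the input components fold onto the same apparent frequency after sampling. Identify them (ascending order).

fs/2 = 27.6 MHz.
75.2 MHz mod fs = 20 MHz.
20 MHz ≤ fs/2 = 27.6 MHz, appears at 20 MHz.
144 MHz mod fs = 33.6 MHz.
33.6 MHz > fs/2 = 27.6 MHz, folds to fs − 33.6 MHz = 21.6 MHz.
111.2 MHz mod fs = 0.8 MHz.
0.8 MHz ≤ fs/2 = 27.6 MHz, appears at 0.8 MHz.
209.3 MHz mod fs = 43.7 MHz.
43.7 MHz > fs/2 = 27.6 MHz, folds to fs − 43.7 MHz = 11.5 MHz.
166.4 MHz mod fs = 0.8 MHz.
0.8 MHz ≤ fs/2 = 27.6 MHz, appears at 0.8 MHz.
111.2 MHz and 166.4 MHz both map to 0.8 MHz.

111.2 MHz, 166.4 MHz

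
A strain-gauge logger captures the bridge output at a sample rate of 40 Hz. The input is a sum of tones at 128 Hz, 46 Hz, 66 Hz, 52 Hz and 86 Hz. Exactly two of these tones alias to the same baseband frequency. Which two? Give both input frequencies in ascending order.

46 Hz, 86 Hz

fs/2 = 20 Hz.
128 Hz mod fs = 8 Hz.
8 Hz ≤ fs/2 = 20 Hz, appears at 8 Hz.
46 Hz mod fs = 6 Hz.
6 Hz ≤ fs/2 = 20 Hz, appears at 6 Hz.
66 Hz mod fs = 26 Hz.
26 Hz > fs/2 = 20 Hz, folds to fs − 26 Hz = 14 Hz.
52 Hz mod fs = 12 Hz.
12 Hz ≤ fs/2 = 20 Hz, appears at 12 Hz.
86 Hz mod fs = 6 Hz.
6 Hz ≤ fs/2 = 20 Hz, appears at 6 Hz.
46 Hz and 86 Hz both map to 6 Hz.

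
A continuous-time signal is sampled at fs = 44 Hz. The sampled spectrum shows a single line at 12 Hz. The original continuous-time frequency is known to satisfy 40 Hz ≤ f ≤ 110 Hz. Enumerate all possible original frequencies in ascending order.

56 Hz, 76 Hz, 100 Hz

Frequencies that alias to 12 Hz are k·fs ± 12 Hz for integer k ≥ 0.
k=0: 12 Hz.
k=1: 32 Hz, 56 Hz.
k=2: 76 Hz, 100 Hz.
k=3: 120 Hz, 144 Hz.
Within [40 Hz, 110 Hz]: 56 Hz, 76 Hz, 100 Hz.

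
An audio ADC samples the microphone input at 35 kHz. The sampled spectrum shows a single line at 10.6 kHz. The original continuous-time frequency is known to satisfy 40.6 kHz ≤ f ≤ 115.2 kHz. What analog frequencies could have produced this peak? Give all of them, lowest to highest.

Frequencies that alias to 10.6 kHz are k·fs ± 10.6 kHz for integer k ≥ 0.
k=0: 10.6 kHz.
k=1: 24.4 kHz, 45.6 kHz.
k=2: 59.4 kHz, 80.6 kHz.
k=3: 94.4 kHz, 115.6 kHz.
k=4: 129.4 kHz, 150.6 kHz.
Within [40.6 kHz, 115.2 kHz]: 45.6 kHz, 59.4 kHz, 80.6 kHz, 94.4 kHz.

45.6 kHz, 59.4 kHz, 80.6 kHz, 94.4 kHz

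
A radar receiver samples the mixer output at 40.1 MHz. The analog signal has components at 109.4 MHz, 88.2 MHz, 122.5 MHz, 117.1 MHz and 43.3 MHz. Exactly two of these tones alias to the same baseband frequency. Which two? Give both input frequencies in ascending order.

fs/2 = 20.05 MHz.
109.4 MHz mod fs = 29.2 MHz.
29.2 MHz > fs/2 = 20.05 MHz, folds to fs − 29.2 MHz = 10.9 MHz.
88.2 MHz mod fs = 8 MHz.
8 MHz ≤ fs/2 = 20.05 MHz, appears at 8 MHz.
122.5 MHz mod fs = 2.2 MHz.
2.2 MHz ≤ fs/2 = 20.05 MHz, appears at 2.2 MHz.
117.1 MHz mod fs = 36.9 MHz.
36.9 MHz > fs/2 = 20.05 MHz, folds to fs − 36.9 MHz = 3.2 MHz.
43.3 MHz mod fs = 3.2 MHz.
3.2 MHz ≤ fs/2 = 20.05 MHz, appears at 3.2 MHz.
43.3 MHz and 117.1 MHz both map to 3.2 MHz.

43.3 MHz, 117.1 MHz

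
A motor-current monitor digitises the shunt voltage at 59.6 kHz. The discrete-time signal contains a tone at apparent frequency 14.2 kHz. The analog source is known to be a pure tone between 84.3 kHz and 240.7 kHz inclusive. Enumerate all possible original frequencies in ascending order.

Frequencies that alias to 14.2 kHz are k·fs ± 14.2 kHz for integer k ≥ 0.
k=0: 14.2 kHz.
k=1: 45.4 kHz, 73.8 kHz.
k=2: 105 kHz, 133.4 kHz.
k=3: 164.6 kHz, 193 kHz.
k=4: 224.2 kHz, 252.6 kHz.
k=5: 283.8 kHz, 312.2 kHz.
Within [84.3 kHz, 240.7 kHz]: 105 kHz, 133.4 kHz, 164.6 kHz, 193 kHz, 224.2 kHz.

105 kHz, 133.4 kHz, 164.6 kHz, 193 kHz, 224.2 kHz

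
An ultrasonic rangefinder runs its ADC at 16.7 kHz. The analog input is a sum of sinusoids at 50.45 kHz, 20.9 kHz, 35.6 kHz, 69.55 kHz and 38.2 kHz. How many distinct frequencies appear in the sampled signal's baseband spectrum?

5

fs/2 = 8.35 kHz.
50.45 kHz mod fs = 0.35 kHz.
0.35 kHz ≤ fs/2 = 8.35 kHz, appears at 0.35 kHz.
20.9 kHz mod fs = 4.2 kHz.
4.2 kHz ≤ fs/2 = 8.35 kHz, appears at 4.2 kHz.
35.6 kHz mod fs = 2.2 kHz.
2.2 kHz ≤ fs/2 = 8.35 kHz, appears at 2.2 kHz.
69.55 kHz mod fs = 2.75 kHz.
2.75 kHz ≤ fs/2 = 8.35 kHz, appears at 2.75 kHz.
38.2 kHz mod fs = 4.8 kHz.
4.8 kHz ≤ fs/2 = 8.35 kHz, appears at 4.8 kHz.
Distinct values: {0.35 kHz, 2.2 kHz, 2.75 kHz, 4.2 kHz, 4.8 kHz} → 5.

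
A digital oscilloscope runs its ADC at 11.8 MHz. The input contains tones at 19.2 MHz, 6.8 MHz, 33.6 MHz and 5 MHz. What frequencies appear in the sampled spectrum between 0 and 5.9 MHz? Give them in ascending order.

fs/2 = 5.9 MHz.
19.2 MHz mod fs = 7.4 MHz.
7.4 MHz > fs/2 = 5.9 MHz, folds to fs − 7.4 MHz = 4.4 MHz.
6.8 MHz > fs/2 = 5.9 MHz, folds to fs − 6.8 MHz = 5 MHz.
33.6 MHz mod fs = 10 MHz.
10 MHz > fs/2 = 5.9 MHz, folds to fs − 10 MHz = 1.8 MHz.
5 MHz ≤ fs/2 = 5.9 MHz, passes unchanged.
Distinct values: {1.8 MHz, 4.4 MHz, 5 MHz}.

1.8 MHz, 4.4 MHz, 5 MHz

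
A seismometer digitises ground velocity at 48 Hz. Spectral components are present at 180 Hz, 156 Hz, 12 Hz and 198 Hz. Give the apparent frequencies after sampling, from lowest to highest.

6 Hz, 12 Hz

fs/2 = 24 Hz.
180 Hz mod fs = 36 Hz.
36 Hz > fs/2 = 24 Hz, folds to fs − 36 Hz = 12 Hz.
156 Hz mod fs = 12 Hz.
12 Hz ≤ fs/2 = 24 Hz, appears at 12 Hz.
12 Hz ≤ fs/2 = 24 Hz, passes unchanged.
198 Hz mod fs = 6 Hz.
6 Hz ≤ fs/2 = 24 Hz, appears at 6 Hz.
Distinct values: {6 Hz, 12 Hz}.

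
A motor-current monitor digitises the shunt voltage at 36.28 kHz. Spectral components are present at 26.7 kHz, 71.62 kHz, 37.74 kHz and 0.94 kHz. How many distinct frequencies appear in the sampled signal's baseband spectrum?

3

fs/2 = 18.14 kHz.
26.7 kHz > fs/2 = 18.14 kHz, folds to fs − 26.7 kHz = 9.58 kHz.
71.62 kHz mod fs = 35.34 kHz.
35.34 kHz > fs/2 = 18.14 kHz, folds to fs − 35.34 kHz = 0.94 kHz.
37.74 kHz mod fs = 1.46 kHz.
1.46 kHz ≤ fs/2 = 18.14 kHz, appears at 1.46 kHz.
0.94 kHz ≤ fs/2 = 18.14 kHz, passes unchanged.
Distinct values: {0.94 kHz, 1.46 kHz, 9.58 kHz} → 3.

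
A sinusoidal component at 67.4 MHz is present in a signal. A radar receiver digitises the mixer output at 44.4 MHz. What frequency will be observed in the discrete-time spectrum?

67.4 MHz mod fs = 23 MHz.
23 MHz > fs/2 = 22.2 MHz, folds to fs − 23 MHz = 21.4 MHz.

21.4 MHz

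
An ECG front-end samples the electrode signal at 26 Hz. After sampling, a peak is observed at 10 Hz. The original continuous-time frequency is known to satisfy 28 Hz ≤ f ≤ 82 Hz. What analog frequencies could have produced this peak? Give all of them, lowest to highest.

Frequencies that alias to 10 Hz are k·fs ± 10 Hz for integer k ≥ 0.
k=0: 10 Hz.
k=1: 16 Hz, 36 Hz.
k=2: 42 Hz, 62 Hz.
k=3: 68 Hz, 88 Hz.
k=4: 94 Hz, 114 Hz.
Within [28 Hz, 82 Hz]: 36 Hz, 42 Hz, 62 Hz, 68 Hz.

36 Hz, 42 Hz, 62 Hz, 68 Hz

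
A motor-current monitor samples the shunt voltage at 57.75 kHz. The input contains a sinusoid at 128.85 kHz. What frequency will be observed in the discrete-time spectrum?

13.35 kHz

128.85 kHz mod fs = 13.35 kHz.
13.35 kHz ≤ fs/2 = 28.875 kHz, appears at 13.35 kHz.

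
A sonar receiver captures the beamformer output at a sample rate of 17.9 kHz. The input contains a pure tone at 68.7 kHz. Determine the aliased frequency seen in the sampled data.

2.9 kHz

68.7 kHz mod fs = 15 kHz.
15 kHz > fs/2 = 8.95 kHz, folds to fs − 15 kHz = 2.9 kHz.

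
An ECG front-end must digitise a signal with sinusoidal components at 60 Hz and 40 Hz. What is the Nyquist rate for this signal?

Highest-frequency component: 60 Hz.
Nyquist rate = 2 × 60 Hz = 120 Hz.

120 Hz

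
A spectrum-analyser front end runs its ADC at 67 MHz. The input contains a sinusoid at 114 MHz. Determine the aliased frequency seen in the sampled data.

114 MHz mod fs = 47 MHz.
47 MHz > fs/2 = 33.5 MHz, folds to fs − 47 MHz = 20 MHz.

20 MHz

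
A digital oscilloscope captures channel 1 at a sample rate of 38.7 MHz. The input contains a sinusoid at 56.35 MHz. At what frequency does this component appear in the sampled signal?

17.65 MHz

56.35 MHz mod fs = 17.65 MHz.
17.65 MHz ≤ fs/2 = 19.35 MHz, appears at 17.65 MHz.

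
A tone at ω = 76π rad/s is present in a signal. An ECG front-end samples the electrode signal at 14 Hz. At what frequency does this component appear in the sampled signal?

ω = 76π rad/s → f = ω/(2π) = 38 Hz.
38 Hz mod fs = 10 Hz.
10 Hz > fs/2 = 7 Hz, folds to fs − 10 Hz = 4 Hz.

4 Hz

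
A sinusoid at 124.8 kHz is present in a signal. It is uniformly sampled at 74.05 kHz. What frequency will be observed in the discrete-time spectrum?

23.3 kHz

124.8 kHz mod fs = 50.75 kHz.
50.75 kHz > fs/2 = 37.025 kHz, folds to fs − 50.75 kHz = 23.3 kHz.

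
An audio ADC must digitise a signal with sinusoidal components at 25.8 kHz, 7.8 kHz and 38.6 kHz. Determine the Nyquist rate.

Highest-frequency component: 38.6 kHz.
Nyquist rate = 2 × 38.6 kHz = 77.2 kHz.

77.2 kHz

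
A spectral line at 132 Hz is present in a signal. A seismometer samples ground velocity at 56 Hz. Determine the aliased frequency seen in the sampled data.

132 Hz mod fs = 20 Hz.
20 Hz ≤ fs/2 = 28 Hz, appears at 20 Hz.

20 Hz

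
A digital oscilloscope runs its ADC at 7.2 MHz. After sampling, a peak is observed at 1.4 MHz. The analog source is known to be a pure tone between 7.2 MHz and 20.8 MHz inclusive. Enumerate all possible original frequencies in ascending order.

8.6 MHz, 13 MHz, 15.8 MHz, 20.2 MHz

Frequencies that alias to 1.4 MHz are k·fs ± 1.4 MHz for integer k ≥ 0.
k=0: 1.4 MHz.
k=1: 5.8 MHz, 8.6 MHz.
k=2: 13 MHz, 15.8 MHz.
k=3: 20.2 MHz, 23 MHz.
k=4: 27.4 MHz, 30.2 MHz.
Within [7.2 MHz, 20.8 MHz]: 8.6 MHz, 13 MHz, 15.8 MHz, 20.2 MHz.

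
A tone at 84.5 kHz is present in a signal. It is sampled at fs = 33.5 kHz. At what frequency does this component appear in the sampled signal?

16 kHz

84.5 kHz mod fs = 17.5 kHz.
17.5 kHz > fs/2 = 16.75 kHz, folds to fs − 17.5 kHz = 16 kHz.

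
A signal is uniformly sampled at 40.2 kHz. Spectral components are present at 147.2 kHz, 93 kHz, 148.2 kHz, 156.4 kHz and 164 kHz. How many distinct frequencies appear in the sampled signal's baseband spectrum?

fs/2 = 20.1 kHz.
147.2 kHz mod fs = 26.6 kHz.
26.6 kHz > fs/2 = 20.1 kHz, folds to fs − 26.6 kHz = 13.6 kHz.
93 kHz mod fs = 12.6 kHz.
12.6 kHz ≤ fs/2 = 20.1 kHz, appears at 12.6 kHz.
148.2 kHz mod fs = 27.6 kHz.
27.6 kHz > fs/2 = 20.1 kHz, folds to fs − 27.6 kHz = 12.6 kHz.
156.4 kHz mod fs = 35.8 kHz.
35.8 kHz > fs/2 = 20.1 kHz, folds to fs − 35.8 kHz = 4.4 kHz.
164 kHz mod fs = 3.2 kHz.
3.2 kHz ≤ fs/2 = 20.1 kHz, appears at 3.2 kHz.
Distinct values: {3.2 kHz, 4.4 kHz, 12.6 kHz, 13.6 kHz} → 4.

4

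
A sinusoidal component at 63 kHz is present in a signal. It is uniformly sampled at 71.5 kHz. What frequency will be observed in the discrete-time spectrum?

8.5 kHz

63 kHz > fs/2 = 35.75 kHz, folds to fs − 63 kHz = 8.5 kHz.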